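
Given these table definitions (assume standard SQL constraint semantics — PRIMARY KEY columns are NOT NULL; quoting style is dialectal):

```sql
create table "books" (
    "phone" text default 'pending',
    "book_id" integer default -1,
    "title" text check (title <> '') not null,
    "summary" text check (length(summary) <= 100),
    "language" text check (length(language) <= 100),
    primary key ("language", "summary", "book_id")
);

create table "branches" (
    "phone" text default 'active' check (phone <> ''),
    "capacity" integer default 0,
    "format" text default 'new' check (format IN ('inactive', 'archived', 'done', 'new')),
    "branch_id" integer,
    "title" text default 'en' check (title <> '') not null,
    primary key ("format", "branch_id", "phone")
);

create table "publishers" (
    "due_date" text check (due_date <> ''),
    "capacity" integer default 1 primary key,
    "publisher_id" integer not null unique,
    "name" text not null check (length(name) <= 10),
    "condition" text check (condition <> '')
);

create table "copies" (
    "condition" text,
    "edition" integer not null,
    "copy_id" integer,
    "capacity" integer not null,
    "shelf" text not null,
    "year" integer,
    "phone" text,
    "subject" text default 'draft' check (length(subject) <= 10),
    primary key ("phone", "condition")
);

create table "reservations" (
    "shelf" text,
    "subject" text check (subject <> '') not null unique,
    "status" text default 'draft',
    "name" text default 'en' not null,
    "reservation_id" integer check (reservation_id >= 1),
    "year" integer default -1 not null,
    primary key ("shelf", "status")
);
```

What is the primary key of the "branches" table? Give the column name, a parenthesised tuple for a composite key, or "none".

(format, branch_id, phone)

A table-level PRIMARY KEY clause names 3 columns: format, branch_id, phone.
This is a composite key — the combination is unique, not each column individually.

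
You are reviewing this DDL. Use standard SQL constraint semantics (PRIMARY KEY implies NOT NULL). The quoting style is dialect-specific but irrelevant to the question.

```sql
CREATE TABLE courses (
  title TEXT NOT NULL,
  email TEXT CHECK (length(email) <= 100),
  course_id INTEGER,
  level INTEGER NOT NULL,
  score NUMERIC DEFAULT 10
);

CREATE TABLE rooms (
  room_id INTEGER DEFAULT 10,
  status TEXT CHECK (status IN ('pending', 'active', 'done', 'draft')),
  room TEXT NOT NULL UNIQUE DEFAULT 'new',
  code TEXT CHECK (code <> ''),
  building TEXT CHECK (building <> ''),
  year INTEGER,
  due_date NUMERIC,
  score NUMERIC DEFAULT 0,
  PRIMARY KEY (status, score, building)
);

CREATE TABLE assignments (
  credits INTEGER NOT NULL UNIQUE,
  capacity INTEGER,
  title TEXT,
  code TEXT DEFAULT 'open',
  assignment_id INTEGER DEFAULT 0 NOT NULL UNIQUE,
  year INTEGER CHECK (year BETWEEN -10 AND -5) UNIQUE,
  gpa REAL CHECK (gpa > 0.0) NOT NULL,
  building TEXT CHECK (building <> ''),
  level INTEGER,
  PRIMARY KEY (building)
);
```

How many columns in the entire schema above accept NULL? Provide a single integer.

courses: 3 nullable (email, course_id, score — PK none and explicit NOT NULL columns excluded).
rooms: 4 nullable (room_id, code, year, due_date — PK (status, score, building) and explicit NOT NULL columns excluded).
assignments: 5 nullable (capacity, title, code, year, level — PK (building) and explicit NOT NULL columns excluded).
Total: 3 + 4 + 5 = 12.

12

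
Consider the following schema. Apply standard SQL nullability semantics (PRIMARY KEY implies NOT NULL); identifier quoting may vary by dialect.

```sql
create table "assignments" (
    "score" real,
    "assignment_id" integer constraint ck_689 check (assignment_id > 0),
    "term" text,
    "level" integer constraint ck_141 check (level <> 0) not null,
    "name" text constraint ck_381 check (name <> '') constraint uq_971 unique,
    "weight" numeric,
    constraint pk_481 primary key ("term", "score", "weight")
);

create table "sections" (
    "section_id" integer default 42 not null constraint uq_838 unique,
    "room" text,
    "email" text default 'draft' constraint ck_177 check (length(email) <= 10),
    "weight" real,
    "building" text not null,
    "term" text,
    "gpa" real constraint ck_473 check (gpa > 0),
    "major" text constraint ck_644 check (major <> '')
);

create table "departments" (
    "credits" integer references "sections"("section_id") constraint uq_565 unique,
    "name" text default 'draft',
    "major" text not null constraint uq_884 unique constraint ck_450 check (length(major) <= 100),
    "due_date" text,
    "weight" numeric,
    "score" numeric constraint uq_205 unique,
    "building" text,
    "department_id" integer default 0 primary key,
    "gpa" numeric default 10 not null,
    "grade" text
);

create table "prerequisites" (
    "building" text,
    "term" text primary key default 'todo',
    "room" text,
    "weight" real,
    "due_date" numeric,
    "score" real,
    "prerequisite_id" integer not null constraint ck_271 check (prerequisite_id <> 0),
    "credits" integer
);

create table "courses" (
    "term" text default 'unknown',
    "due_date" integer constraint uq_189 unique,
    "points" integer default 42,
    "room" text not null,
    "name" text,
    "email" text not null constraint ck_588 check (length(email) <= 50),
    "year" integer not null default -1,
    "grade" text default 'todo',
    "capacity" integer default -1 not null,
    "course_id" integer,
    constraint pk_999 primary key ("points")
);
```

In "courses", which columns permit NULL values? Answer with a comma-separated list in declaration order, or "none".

- term: DEFAULT only fills an omitted column; an explicit NULL is still allowed → nullable.
- due_date: UNIQUE does not imply NOT NULL → nullable.
- points: part of the PRIMARY KEY, which implies NOT NULL → not nullable.
- room: declared NOT NULL → not nullable.
- name: no NOT NULL constraint applies → nullable.
- email: declared NOT NULL → not nullable.
- year: declared NOT NULL → not nullable.
- grade: DEFAULT only fills an omitted column; an explicit NULL is still allowed → nullable.
- capacity: declared NOT NULL → not nullable.
- course_id: no NOT NULL constraint applies → nullable.

term, due_date, name, grade, course_id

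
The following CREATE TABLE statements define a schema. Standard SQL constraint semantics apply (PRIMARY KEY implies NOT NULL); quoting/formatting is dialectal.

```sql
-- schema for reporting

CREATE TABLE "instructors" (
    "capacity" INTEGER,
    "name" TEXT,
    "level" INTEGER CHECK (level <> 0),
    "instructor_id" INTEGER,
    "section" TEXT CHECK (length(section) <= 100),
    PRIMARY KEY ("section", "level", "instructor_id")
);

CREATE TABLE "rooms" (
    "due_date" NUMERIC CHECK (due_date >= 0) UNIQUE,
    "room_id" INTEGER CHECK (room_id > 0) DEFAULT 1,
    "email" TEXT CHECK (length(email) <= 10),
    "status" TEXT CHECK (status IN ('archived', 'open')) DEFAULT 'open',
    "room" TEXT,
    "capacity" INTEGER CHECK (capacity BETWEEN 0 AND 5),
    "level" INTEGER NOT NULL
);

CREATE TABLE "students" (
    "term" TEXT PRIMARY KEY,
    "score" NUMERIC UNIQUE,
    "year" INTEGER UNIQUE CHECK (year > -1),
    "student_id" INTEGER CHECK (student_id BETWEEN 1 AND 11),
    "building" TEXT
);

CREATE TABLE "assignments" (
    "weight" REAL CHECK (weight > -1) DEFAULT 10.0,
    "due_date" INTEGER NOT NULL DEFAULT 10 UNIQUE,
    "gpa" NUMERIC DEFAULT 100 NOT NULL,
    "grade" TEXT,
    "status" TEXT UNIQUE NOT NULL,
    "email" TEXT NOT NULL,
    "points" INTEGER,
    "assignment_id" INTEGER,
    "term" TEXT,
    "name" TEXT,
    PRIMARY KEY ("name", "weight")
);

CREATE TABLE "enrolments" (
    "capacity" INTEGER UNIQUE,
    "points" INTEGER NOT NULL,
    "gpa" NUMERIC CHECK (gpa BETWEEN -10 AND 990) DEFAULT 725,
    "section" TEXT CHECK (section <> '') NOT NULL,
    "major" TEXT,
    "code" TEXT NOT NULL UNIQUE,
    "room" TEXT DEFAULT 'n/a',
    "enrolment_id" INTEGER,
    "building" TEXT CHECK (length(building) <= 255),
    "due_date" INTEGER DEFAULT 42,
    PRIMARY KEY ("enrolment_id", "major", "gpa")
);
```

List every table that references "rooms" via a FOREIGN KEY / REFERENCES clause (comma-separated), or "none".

none

No REFERENCES clause anywhere in the schema names rooms.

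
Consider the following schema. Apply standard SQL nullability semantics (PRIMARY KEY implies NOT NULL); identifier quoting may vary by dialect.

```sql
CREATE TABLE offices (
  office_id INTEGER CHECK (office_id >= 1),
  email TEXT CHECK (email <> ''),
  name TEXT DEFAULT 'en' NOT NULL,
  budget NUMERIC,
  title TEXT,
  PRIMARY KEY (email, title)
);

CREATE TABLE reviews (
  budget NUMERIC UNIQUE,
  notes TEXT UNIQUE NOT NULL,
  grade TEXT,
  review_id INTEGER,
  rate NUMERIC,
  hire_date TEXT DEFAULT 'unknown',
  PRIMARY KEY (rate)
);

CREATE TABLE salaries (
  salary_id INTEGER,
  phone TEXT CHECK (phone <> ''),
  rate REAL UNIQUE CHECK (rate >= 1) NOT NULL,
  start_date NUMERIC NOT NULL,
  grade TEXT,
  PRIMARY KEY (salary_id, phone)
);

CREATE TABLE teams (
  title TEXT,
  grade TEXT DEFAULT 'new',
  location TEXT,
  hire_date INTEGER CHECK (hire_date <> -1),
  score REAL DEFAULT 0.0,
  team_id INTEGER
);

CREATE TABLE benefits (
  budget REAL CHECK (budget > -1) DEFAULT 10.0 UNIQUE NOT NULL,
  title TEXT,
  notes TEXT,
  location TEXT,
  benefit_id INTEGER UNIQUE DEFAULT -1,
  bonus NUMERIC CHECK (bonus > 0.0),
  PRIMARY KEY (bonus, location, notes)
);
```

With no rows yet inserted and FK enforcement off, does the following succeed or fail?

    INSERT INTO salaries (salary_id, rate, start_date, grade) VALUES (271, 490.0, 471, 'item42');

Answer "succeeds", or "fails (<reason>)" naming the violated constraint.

phone is omitted from the column list and has no DEFAULT, so it would receive NULL.
But phone is part of the PRIMARY KEY (implied NOT NULL).

fails (NOT NULL on phone)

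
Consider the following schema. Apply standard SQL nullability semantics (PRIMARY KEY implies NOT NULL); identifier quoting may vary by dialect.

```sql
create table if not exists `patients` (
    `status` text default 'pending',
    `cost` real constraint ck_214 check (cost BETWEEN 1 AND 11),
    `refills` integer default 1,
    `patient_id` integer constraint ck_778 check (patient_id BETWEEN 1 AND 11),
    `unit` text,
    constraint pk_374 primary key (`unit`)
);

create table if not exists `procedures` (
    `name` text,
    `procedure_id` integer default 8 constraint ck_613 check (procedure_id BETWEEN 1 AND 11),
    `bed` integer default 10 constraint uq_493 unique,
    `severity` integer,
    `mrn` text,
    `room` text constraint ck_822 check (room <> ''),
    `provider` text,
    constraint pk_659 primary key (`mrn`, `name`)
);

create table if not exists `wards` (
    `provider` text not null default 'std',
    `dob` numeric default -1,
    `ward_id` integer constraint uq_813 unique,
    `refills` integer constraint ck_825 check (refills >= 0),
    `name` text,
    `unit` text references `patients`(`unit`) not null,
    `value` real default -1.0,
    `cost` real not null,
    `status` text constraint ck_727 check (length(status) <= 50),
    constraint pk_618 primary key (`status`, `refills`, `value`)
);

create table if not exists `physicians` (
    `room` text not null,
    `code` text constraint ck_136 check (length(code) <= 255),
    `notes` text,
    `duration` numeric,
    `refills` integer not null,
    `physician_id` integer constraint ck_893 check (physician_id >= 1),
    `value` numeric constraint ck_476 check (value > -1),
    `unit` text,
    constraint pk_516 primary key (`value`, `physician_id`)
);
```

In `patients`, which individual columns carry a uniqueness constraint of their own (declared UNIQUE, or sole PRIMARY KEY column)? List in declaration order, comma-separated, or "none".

- status: no UNIQUE or single-column PK constraint.
- cost: no UNIQUE or single-column PK constraint.
- refills: no UNIQUE or single-column PK constraint.
- patient_id: no UNIQUE or single-column PK constraint.
- unit: single-column PRIMARY KEY → unique.

unit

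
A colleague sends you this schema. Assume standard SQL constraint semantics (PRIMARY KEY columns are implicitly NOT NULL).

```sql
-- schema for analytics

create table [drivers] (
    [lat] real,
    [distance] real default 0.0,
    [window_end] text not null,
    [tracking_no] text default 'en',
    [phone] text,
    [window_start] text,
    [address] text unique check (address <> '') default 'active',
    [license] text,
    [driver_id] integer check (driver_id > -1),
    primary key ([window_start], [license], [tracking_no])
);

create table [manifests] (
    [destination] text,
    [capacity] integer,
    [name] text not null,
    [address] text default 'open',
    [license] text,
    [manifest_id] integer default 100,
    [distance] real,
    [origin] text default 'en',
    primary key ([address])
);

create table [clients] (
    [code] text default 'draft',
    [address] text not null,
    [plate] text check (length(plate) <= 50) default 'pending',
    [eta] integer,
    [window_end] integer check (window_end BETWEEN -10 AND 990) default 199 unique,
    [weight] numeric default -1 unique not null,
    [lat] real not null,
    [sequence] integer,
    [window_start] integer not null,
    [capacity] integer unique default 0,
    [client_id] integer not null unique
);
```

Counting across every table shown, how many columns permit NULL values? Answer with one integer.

17

drivers: 5 nullable (lat, distance, phone, address, driver_id — PK (window_start, license, tracking_no) and explicit NOT NULL columns excluded).
manifests: 6 nullable (destination, capacity, license, manifest_id, distance, origin — PK (address) and explicit NOT NULL columns excluded).
clients: 6 nullable (code, plate, eta, window_end, sequence, capacity — PK none and explicit NOT NULL columns excluded).
Total: 5 + 6 + 6 = 17.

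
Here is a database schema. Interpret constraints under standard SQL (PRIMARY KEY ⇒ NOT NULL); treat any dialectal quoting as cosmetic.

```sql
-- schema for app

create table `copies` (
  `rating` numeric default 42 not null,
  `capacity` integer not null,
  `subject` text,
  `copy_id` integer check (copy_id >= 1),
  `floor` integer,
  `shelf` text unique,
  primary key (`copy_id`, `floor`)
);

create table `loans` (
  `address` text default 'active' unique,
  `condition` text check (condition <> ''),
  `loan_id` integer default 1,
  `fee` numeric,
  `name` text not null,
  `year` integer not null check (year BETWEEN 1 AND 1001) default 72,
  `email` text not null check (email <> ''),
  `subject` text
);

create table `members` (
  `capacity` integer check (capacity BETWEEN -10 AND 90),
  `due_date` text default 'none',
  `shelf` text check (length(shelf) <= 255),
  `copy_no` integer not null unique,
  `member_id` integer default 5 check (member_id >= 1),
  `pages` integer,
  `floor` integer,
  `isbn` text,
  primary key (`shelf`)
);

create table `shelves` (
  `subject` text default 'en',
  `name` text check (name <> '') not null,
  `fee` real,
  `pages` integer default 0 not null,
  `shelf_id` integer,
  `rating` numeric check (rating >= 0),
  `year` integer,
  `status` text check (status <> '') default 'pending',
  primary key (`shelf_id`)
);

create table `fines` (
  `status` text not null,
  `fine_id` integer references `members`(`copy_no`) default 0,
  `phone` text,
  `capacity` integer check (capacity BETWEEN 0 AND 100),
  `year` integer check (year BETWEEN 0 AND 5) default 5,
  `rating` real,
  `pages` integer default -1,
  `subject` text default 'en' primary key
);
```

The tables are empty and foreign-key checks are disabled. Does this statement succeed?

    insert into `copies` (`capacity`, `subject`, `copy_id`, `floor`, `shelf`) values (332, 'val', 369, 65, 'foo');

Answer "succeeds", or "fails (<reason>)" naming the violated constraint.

succeeds

NOT NULL columns: capacity is supplied; copy_id is supplied; floor is supplied; rating defaults to 42.
CHECK constraints: 369 satisfies (copy_id >= 1).
No constraint is violated.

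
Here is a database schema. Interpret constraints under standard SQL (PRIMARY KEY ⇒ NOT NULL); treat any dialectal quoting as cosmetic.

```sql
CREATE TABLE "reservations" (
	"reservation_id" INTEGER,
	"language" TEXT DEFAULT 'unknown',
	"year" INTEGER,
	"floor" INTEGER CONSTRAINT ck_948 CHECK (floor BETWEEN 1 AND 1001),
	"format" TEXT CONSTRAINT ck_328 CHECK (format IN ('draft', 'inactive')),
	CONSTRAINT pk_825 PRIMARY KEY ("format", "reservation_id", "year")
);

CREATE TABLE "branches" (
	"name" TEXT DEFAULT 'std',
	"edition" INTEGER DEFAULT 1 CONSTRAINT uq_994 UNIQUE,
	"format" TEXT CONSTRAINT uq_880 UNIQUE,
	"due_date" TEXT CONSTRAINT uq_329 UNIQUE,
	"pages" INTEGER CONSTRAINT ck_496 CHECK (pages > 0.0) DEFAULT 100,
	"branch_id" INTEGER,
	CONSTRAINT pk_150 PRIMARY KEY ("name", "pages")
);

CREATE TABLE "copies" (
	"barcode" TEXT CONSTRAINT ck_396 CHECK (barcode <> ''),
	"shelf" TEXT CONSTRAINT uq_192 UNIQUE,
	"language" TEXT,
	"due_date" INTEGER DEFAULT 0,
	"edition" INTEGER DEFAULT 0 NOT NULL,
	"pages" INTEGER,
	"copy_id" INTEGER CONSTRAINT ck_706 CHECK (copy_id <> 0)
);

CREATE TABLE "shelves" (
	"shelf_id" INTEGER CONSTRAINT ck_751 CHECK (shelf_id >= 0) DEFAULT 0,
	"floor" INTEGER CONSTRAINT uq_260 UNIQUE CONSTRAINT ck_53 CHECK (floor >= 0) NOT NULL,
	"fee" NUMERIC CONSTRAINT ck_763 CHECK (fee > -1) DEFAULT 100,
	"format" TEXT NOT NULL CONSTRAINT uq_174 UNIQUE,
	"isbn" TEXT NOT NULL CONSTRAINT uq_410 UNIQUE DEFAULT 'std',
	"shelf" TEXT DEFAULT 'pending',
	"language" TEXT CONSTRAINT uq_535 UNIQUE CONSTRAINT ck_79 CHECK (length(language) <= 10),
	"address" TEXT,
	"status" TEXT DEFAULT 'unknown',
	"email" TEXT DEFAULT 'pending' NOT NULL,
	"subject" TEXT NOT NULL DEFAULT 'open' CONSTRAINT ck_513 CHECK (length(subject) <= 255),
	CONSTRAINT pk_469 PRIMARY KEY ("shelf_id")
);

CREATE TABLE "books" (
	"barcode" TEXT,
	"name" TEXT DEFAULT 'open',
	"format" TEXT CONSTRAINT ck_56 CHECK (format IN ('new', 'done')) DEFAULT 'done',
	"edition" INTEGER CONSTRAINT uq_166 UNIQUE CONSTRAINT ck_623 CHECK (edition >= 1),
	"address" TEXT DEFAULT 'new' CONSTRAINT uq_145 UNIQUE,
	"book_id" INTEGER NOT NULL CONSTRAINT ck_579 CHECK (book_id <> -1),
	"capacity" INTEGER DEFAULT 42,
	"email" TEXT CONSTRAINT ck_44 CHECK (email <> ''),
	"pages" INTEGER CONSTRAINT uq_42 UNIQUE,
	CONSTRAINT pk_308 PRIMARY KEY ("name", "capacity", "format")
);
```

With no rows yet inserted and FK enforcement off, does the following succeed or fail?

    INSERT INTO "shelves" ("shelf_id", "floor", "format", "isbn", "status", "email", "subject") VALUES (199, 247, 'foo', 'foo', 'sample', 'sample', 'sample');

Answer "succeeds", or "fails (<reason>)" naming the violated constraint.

succeeds

NOT NULL columns: email is supplied; floor is supplied; format is supplied; isbn is supplied; shelf_id is supplied; subject is supplied.
CHECK constraints: 199 satisfies (shelf_id >= 0); 247 satisfies (floor >= 0); 'sample' satisfies (length(subject) <= 255).
No constraint is violated.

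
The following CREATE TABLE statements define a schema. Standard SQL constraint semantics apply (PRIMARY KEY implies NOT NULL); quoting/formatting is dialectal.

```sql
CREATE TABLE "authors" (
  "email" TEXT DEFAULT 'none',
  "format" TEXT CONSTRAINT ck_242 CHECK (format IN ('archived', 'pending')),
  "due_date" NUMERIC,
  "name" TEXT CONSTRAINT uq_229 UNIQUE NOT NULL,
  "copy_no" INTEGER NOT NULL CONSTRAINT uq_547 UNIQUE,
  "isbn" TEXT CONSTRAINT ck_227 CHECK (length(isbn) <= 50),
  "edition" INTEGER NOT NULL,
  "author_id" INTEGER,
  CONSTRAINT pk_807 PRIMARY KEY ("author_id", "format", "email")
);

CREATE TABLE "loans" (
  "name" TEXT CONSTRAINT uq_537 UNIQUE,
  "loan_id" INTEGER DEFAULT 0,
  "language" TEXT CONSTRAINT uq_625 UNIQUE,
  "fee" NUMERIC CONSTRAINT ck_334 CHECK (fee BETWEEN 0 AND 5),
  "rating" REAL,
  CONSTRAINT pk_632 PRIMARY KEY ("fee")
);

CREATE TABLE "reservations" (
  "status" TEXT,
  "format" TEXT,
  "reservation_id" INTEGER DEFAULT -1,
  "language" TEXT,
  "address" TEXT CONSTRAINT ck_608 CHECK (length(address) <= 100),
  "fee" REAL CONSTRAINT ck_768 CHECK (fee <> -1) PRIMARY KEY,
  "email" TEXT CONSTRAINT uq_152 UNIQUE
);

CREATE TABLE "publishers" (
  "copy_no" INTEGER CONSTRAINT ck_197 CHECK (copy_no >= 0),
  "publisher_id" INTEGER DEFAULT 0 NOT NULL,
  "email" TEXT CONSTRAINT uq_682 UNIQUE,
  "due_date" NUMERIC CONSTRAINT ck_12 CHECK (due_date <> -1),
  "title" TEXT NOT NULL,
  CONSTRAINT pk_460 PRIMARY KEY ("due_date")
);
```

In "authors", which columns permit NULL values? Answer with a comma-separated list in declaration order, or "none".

due_date, isbn

- email: part of the PRIMARY KEY, which implies NOT NULL → not nullable.
- format: part of the PRIMARY KEY, which implies NOT NULL → not nullable.
- due_date: no NOT NULL constraint applies → nullable.
- name: declared NOT NULL → not nullable.
- copy_no: declared NOT NULL → not nullable.
- isbn: CHECK does not forbid NULL (a CHECK constraint passes when its expression is NULL) → nullable.
- edition: declared NOT NULL → not nullable.
- author_id: part of the PRIMARY KEY, which implies NOT NULL → not nullable.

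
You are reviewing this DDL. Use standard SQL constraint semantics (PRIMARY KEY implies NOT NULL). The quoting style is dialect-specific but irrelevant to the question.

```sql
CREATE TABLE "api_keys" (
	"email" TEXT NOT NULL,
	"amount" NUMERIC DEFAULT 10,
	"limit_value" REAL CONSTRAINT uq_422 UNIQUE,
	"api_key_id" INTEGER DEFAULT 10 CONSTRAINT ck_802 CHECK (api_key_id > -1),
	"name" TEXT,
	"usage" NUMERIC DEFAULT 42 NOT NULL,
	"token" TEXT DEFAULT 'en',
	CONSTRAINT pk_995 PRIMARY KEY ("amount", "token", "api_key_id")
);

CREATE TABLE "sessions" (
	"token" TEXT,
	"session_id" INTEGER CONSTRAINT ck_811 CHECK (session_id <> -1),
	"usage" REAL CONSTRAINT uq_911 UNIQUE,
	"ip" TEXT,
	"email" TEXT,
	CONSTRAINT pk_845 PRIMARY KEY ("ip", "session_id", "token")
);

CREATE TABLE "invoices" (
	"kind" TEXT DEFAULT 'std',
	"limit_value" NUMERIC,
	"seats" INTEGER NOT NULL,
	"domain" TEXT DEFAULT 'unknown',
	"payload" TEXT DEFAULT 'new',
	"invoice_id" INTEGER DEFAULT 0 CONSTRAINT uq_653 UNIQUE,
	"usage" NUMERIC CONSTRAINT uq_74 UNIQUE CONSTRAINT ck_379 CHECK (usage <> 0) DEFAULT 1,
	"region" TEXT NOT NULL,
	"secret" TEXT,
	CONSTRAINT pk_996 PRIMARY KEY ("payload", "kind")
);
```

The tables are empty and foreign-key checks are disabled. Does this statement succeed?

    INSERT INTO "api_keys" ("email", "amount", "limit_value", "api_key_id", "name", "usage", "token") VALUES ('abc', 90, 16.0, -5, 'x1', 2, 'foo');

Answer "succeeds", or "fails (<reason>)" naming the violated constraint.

The value -5 for api_key_id violates CHECK (api_key_id > -1).

fails (CHECK on api_key_id)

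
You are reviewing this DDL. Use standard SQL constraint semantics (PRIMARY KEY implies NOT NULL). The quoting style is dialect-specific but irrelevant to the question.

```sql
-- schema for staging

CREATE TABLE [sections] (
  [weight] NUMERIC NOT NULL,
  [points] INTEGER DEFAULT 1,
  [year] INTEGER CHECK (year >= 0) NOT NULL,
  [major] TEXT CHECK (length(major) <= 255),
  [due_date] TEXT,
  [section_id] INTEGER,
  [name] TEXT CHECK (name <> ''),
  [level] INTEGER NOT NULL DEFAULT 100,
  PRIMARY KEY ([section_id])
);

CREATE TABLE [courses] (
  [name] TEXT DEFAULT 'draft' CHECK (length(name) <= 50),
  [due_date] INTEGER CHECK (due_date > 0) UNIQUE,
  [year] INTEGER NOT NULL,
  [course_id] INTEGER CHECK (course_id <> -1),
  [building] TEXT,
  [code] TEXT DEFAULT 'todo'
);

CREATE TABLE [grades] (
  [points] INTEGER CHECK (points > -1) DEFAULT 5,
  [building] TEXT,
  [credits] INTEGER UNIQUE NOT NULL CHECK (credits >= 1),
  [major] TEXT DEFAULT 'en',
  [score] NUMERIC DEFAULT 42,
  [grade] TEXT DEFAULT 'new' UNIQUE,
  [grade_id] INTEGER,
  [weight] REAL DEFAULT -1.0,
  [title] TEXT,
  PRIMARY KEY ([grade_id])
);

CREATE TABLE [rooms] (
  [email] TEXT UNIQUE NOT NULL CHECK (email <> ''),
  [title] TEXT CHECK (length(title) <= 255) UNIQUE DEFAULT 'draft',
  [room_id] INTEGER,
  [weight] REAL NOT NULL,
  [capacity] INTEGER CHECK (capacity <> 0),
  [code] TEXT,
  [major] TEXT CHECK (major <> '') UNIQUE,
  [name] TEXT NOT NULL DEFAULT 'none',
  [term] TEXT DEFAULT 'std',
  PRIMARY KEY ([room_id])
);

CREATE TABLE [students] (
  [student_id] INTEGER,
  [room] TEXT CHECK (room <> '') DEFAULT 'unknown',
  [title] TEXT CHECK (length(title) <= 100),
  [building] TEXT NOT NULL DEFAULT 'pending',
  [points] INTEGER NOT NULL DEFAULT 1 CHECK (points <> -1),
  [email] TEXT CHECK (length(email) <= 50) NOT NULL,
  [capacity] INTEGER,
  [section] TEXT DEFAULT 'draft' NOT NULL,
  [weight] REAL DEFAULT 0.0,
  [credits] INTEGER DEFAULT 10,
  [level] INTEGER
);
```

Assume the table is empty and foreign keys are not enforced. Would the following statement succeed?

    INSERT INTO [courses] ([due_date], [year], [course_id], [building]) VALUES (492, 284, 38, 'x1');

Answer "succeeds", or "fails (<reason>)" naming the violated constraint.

succeeds

NOT NULL columns: year is supplied.
CHECK constraints: 492 satisfies (due_date > 0); 38 satisfies (course_id <> -1).
No constraint is violated.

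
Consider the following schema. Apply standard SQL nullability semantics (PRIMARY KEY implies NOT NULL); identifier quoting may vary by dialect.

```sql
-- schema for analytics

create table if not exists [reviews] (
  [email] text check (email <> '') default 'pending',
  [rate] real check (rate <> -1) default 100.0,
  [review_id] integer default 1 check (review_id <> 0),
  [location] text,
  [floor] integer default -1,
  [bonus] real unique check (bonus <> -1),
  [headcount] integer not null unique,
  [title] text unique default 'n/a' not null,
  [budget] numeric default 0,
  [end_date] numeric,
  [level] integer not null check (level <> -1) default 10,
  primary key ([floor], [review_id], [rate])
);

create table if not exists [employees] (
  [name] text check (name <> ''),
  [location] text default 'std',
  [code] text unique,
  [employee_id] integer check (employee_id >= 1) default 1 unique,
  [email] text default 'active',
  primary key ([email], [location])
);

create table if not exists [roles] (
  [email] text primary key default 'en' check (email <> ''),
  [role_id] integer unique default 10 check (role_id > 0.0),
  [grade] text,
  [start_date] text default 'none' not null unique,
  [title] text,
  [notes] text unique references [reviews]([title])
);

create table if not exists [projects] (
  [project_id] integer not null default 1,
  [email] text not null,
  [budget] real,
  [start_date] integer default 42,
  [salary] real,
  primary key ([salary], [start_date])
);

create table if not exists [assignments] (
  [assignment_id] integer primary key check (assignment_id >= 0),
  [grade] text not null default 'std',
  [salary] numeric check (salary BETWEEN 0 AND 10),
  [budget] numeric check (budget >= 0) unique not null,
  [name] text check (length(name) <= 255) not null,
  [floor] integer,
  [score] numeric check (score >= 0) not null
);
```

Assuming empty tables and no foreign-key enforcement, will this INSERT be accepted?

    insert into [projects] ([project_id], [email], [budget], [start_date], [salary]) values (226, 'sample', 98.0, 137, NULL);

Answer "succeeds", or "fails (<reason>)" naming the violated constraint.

salary is explicitly set to NULL, but salary is part of the PRIMARY KEY (implied NOT NULL).

fails (NOT NULL on salary)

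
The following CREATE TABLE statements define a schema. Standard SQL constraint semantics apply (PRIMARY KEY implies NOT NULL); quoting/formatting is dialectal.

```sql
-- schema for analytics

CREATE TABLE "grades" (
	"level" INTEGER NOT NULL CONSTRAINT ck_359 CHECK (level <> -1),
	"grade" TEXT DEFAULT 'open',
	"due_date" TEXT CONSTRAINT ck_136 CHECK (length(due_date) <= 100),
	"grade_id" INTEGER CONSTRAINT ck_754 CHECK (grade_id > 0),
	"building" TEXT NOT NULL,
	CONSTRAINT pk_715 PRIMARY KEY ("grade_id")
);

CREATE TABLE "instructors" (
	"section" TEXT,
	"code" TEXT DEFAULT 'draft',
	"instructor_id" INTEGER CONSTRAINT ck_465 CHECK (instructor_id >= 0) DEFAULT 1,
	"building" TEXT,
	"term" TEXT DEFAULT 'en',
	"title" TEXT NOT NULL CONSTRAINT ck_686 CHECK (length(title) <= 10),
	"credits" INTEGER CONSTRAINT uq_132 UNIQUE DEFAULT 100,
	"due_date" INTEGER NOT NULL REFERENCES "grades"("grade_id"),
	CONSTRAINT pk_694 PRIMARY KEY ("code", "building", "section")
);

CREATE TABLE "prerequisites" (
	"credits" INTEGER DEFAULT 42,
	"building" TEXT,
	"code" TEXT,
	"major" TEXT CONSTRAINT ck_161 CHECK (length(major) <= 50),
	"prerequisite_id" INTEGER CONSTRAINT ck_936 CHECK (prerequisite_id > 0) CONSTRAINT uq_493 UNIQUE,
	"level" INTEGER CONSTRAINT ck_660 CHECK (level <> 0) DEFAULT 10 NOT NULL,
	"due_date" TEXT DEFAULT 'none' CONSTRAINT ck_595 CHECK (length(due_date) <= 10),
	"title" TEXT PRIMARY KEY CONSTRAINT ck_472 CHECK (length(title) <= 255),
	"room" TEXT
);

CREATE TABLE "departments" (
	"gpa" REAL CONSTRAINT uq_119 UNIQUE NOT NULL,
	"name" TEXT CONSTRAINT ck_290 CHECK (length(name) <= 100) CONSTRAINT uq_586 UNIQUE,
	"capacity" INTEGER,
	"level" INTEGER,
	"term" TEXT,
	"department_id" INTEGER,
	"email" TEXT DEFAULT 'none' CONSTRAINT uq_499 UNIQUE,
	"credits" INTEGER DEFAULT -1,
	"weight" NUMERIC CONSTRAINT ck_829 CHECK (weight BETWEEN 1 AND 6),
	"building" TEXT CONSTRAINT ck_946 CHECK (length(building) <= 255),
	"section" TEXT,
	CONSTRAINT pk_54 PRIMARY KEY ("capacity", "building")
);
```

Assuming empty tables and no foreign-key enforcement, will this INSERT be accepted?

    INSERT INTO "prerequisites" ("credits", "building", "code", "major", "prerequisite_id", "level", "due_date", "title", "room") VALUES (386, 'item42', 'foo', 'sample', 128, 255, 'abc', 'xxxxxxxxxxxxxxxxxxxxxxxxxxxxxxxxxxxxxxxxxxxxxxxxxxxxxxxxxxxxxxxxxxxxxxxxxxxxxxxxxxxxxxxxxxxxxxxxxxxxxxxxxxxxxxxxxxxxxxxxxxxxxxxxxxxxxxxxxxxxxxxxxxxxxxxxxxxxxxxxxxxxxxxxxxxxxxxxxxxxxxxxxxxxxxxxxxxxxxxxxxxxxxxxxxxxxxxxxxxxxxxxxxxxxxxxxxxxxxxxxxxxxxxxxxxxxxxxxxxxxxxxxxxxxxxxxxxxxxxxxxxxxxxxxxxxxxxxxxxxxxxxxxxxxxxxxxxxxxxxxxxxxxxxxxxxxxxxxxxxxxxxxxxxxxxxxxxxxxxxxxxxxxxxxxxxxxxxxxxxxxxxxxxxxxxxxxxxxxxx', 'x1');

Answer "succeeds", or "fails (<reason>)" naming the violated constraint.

fails (CHECK on title)

The value 'xxxxxxxxxxxxxxxxxxxxxxxxxxxxxxxxxxxxxxxxxxxxxxxxxxxxxxxxxxxxxxxxxxxxxxxxxxxxxxxxxxxxxxxxxxxxxxxxxxxxxxxxxxxxxxxxxxxxxxxxxxxxxxxxxxxxxxxxxxxxxxxxxxxxxxxxxxxxxxxxxxxxxxxxxxxxxxxxxxxxxxxxxxxxxxxxxxxxxxxxxxxxxxxxxxxxxxxxxxxxxxxxxxxxxxxxxxxxxxxxxxxxxxxxxxxxxxxxxxxxxxxxxxxxxxxxxxxxxxxxxxxxxxxxxxxxxxxxxxxxxxxxxxxxxxxxxxxxxxxxxxxxxxxxxxxxxxxxxxxxxxxxxxxxxxxxxxxxxxxxxxxxxxxxxxxxxxxxxxxxxxxxxxxxxxxxxxxxxxxx' for title violates CHECK (length(title) <= 255).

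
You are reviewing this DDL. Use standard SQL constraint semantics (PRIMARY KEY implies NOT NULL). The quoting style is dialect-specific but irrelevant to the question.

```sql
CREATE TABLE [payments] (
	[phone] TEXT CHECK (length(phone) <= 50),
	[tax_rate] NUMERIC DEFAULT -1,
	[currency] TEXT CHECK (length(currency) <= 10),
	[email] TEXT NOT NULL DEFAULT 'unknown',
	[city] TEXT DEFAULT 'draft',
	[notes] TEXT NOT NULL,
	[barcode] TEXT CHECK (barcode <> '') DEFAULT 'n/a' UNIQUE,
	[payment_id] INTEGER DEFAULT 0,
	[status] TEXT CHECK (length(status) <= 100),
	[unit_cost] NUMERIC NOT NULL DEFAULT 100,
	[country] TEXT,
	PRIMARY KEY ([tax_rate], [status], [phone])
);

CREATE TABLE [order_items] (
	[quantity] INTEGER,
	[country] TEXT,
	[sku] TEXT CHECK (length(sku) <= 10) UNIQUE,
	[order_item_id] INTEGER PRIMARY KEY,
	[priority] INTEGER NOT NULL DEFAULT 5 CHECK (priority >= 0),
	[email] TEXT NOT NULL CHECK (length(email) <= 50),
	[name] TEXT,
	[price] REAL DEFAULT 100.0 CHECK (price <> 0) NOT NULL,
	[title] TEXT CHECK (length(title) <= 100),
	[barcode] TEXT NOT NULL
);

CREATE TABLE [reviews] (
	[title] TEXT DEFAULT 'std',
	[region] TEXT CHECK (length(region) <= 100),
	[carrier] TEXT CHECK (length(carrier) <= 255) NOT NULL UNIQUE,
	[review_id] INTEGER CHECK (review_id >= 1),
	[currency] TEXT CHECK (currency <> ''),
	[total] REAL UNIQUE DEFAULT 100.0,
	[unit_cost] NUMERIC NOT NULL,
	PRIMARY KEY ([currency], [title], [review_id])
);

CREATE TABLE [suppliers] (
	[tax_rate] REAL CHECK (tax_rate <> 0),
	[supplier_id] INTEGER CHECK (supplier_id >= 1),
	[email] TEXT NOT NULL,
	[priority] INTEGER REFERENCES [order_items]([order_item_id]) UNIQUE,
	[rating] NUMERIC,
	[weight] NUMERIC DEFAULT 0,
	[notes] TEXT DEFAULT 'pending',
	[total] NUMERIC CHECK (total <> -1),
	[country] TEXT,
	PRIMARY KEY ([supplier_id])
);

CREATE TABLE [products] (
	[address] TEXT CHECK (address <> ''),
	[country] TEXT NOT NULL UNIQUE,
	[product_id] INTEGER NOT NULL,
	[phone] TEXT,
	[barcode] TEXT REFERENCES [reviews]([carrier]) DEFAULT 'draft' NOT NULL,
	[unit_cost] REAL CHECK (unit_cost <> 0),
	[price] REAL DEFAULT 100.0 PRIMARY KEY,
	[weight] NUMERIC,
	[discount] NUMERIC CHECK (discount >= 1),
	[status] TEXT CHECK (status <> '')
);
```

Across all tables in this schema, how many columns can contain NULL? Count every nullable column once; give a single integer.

25

payments: 5 nullable (currency, city, barcode, payment_id, country — PK (tax_rate, status, phone) and explicit NOT NULL columns excluded).
order_items: 5 nullable (quantity, country, sku, name, title — PK (order_item_id) and explicit NOT NULL columns excluded).
reviews: 2 nullable (region, total — PK (currency, title, review_id) and explicit NOT NULL columns excluded).
suppliers: 7 nullable (tax_rate, priority, rating, weight, notes, total, country — PK (supplier_id) and explicit NOT NULL columns excluded).
products: 6 nullable (address, phone, unit_cost, weight, discount, status — PK (price) and explicit NOT NULL columns excluded).
Total: 5 + 5 + 2 + 7 + 6 = 25.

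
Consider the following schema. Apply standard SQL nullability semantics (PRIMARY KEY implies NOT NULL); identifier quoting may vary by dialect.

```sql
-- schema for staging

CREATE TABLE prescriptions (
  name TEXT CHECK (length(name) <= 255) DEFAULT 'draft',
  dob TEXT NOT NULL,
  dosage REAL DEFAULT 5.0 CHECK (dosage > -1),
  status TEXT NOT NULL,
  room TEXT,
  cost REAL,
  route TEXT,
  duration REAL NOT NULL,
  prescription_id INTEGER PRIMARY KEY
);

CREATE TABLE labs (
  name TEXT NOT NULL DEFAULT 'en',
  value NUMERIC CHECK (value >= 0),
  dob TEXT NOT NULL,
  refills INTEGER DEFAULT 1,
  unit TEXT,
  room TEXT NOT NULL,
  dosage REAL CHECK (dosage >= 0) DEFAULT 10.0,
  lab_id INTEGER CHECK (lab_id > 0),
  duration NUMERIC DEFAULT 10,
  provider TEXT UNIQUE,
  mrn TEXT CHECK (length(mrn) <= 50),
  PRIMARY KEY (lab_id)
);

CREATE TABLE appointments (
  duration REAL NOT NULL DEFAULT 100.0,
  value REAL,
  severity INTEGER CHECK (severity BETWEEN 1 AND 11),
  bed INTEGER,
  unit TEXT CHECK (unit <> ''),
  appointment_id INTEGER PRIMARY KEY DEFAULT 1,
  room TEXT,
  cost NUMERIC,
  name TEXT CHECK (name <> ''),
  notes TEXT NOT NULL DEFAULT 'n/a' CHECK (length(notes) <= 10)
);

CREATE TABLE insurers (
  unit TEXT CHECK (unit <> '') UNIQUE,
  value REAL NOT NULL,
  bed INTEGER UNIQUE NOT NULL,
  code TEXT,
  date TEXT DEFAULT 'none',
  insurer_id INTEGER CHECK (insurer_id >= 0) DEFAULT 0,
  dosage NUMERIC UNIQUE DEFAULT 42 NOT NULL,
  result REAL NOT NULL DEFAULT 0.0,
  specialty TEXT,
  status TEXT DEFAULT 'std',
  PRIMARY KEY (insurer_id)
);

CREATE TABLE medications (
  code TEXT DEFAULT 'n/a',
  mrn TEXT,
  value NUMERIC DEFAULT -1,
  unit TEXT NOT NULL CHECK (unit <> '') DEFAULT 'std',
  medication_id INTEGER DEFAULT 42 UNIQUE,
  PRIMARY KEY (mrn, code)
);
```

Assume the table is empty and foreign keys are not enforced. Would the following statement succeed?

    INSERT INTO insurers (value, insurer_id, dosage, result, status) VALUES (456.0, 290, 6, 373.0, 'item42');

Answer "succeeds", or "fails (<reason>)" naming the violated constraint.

bed is omitted from the column list and has no DEFAULT, so it would receive NULL.
But bed is declared NOT NULL.

fails (NOT NULL on bed)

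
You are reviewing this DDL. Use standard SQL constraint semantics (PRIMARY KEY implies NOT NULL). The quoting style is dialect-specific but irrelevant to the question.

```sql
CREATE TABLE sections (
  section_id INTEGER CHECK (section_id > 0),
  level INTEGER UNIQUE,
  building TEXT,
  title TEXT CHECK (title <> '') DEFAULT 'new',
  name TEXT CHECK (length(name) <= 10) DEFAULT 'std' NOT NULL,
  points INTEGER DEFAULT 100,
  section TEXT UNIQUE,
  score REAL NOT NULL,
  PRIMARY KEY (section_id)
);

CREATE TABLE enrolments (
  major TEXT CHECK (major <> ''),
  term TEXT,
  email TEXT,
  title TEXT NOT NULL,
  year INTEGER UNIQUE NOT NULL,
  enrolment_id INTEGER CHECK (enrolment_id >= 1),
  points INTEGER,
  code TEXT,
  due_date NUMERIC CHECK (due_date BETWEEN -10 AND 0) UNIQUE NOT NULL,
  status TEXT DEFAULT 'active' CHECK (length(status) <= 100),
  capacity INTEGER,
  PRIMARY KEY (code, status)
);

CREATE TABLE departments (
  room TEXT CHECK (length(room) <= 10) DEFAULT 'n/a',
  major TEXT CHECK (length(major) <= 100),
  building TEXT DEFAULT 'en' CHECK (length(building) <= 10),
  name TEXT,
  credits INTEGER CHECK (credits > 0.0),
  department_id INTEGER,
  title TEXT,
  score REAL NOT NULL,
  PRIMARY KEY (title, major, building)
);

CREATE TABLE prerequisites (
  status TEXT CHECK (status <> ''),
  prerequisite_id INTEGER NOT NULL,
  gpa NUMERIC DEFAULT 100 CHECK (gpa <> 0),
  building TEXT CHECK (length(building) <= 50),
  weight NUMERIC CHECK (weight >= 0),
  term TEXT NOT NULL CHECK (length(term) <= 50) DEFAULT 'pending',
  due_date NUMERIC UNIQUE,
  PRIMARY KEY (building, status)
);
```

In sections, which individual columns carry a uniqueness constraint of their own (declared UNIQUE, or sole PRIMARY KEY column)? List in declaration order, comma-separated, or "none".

- section_id: single-column PRIMARY KEY → unique.
- level: declared UNIQUE → unique.
- building: no UNIQUE or single-column PK constraint.
- title: no UNIQUE or single-column PK constraint.
- name: no UNIQUE or single-column PK constraint.
- points: no UNIQUE or single-column PK constraint.
- section: declared UNIQUE → unique.
- score: no UNIQUE or single-column PK constraint.

section_id, level, section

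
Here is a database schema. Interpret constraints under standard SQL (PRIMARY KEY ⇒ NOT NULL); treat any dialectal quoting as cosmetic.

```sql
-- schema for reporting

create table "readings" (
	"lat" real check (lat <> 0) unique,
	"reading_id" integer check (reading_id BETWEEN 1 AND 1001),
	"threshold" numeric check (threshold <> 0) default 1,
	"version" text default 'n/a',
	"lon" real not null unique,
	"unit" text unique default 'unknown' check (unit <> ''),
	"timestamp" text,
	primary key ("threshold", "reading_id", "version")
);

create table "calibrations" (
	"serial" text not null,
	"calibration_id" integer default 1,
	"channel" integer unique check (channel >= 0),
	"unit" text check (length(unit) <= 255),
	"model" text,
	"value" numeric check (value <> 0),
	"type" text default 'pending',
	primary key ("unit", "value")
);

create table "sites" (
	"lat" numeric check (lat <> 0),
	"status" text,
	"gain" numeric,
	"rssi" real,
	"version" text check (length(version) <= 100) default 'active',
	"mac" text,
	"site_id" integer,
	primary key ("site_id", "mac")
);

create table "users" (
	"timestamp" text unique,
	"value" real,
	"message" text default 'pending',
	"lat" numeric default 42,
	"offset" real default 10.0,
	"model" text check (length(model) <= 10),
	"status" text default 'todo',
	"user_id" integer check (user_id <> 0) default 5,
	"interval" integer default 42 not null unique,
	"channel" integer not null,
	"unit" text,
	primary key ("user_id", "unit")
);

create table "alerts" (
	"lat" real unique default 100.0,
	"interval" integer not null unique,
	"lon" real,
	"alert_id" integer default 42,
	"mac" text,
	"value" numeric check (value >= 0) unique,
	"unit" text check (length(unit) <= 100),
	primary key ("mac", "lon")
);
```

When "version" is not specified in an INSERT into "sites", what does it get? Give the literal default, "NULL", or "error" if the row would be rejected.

version has an explicit DEFAULT 'active'.
When the column is omitted from an INSERT, that default is used.

'active'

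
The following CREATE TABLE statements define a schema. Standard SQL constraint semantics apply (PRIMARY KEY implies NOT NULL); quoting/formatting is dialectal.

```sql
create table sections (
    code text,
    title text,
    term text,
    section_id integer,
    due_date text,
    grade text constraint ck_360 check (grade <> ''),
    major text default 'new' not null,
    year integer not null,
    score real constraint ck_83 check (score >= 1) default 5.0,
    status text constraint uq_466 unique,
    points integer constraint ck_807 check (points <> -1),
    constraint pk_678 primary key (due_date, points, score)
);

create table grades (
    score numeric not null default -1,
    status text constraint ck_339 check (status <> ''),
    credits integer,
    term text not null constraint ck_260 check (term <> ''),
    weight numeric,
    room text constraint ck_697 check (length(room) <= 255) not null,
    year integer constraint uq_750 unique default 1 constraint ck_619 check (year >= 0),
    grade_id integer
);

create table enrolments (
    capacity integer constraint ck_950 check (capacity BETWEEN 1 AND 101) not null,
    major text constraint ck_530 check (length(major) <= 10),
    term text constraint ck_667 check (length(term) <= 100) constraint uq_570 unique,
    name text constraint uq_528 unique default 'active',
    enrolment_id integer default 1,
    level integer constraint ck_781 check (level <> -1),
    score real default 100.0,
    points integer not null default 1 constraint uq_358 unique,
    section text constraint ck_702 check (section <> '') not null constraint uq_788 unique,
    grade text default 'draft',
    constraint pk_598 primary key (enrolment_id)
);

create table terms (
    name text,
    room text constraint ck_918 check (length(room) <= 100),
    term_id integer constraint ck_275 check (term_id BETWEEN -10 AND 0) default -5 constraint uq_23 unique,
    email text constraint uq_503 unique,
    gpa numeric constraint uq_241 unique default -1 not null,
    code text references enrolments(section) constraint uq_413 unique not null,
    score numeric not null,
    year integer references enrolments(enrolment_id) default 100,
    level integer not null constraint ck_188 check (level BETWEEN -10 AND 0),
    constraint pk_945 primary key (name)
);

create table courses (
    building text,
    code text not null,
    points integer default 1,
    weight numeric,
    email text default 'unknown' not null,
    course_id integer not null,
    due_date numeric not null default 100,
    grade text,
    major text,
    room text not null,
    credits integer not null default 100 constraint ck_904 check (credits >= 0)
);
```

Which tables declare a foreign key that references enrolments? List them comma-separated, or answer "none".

terms

- terms.code references enrolments(section).
- terms.year references enrolments(enrolment_id).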